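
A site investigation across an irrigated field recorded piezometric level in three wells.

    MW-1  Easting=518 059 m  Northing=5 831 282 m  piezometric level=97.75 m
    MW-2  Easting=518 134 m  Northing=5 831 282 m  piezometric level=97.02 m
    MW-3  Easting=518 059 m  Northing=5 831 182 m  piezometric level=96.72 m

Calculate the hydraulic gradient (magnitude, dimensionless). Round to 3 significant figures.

∂h/∂x = (97.02 − 97.75) / (518134 − 518059) = -0.009733
∂h/∂y = (96.72 − 97.75) / (5831182 − 5831282) = +0.01030
|∇h| = √(-0.009733² + 0.01030²) = 0.01417

0.0142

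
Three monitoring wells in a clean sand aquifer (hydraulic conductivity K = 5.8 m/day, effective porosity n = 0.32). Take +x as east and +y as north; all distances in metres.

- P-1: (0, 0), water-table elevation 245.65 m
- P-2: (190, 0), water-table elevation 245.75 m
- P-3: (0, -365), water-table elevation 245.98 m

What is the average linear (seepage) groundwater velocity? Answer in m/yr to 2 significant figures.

∂h/∂x = (245.75 − 245.65) / (190 − 0) = +0.0005263
∂h/∂y = (245.98 − 245.65) / (-365 − 0) = -0.0009041
|∇h| = √(0.0005263² + -0.0009041²) = 0.001046
Seepage velocity v = K·i/n = 5.8 × 0.001046 / 0.32 = 0.01896 m/day = 6.925 m/yr.

6.9 m/yr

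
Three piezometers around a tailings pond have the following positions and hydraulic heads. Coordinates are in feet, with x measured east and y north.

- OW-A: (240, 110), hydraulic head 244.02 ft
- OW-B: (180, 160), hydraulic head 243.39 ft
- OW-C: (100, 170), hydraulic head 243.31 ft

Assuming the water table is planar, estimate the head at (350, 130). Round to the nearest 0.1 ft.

243.7 ft

With h = a·x + b·y + c and OW-A as origin, the differences give:
  (-60)·a + 50·b = -0.63
  (-140)·a + 60·b = -0.71
Eliminate b (×60 and ×50, subtract): 3400·a = -2.300 → a = ∂h/∂x = -0.0006765
Back-substitute: b = ∂h/∂y = -0.01341.
h(350, 130) = 244.02 + (-0.0006765)·(110) + (-0.01341)·(20) = 244.02 -0.074 -0.268 = 243.677 ft.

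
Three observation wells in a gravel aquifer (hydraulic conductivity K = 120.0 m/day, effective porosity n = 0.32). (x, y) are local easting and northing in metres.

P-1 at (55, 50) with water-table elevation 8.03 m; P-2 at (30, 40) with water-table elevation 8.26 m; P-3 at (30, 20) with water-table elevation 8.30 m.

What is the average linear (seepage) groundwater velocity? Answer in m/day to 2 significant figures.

3.2 m/day

Three-point gradient (reference P-1): Δ to P-2 = (-25, -10, +0.23), Δ to P-3 = (-25, -30, +0.27).
∂h/∂x = -0.008400, ∂h/∂y = -0.002000 (det = 500).
|∇h| = √(-0.008400² + -0.002000²) = 0.008635
Seepage velocity v = K·i/n = 120.0 × 0.008635 / 0.32 = 3.238 m/day.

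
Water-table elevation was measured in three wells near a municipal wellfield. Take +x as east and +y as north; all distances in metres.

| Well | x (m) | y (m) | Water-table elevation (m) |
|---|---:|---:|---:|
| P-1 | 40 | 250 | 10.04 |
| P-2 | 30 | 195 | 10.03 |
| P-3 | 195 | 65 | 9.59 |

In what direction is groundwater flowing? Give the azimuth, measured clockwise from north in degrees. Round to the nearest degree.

105°

With h = a·x + b·y + c and P-1 as origin, the differences give:
  (-10)·a + (-55)·b = -0.01
  155·a + (-185)·b = -0.45
Eliminate b (×(-185) and ×(-55), subtract): 10375·a = -22.900 → a = ∂h/∂x = -0.002207
Back-substitute: b = ∂h/∂y = +0.0005831.
Flow direction (−∇h) has components (+0.002207 E, -0.0005831 N).
Azimuth = atan2(E, N) = atan2(+0.002207, -0.0005831) = 104.8° ≈ 105°.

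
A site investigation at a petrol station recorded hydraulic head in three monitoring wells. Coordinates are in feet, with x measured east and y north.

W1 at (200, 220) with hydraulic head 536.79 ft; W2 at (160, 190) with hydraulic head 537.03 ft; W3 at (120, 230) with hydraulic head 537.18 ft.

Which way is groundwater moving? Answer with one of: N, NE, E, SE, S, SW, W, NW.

E

Differences from W1: to W2 (Δx, Δy, Δh) = (-40, -30, +0.24); to W3 = (-80, 10, +0.39).
Solve a·Δx + b·Δy = Δh: det = (-40)·10 − (-80)·(-30) = -2800.
∂h/∂x = [(+0.24)·10 − (+0.39)·(-30)] / -2800 = -0.005036
∂h/∂y = [(-40)·(+0.39) − (-80)·(+0.24)] / -2800 = -0.001286
Flow = −∇h = (+0.005036 east, +0.001286 north), which points east.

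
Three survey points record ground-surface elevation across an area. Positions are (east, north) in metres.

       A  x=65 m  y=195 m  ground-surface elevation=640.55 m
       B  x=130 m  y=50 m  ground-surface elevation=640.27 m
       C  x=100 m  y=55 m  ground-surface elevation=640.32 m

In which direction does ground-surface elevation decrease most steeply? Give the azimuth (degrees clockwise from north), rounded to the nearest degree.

131°

Three-point gradient (reference A): Δ to B = (65, -145, -0.28), Δ to C = (35, -140, -0.23).
∂z/∂x = -0.001453, ∂z/∂y = +0.001280 (det = -4025).
Steepest decrease is along −∇f: components (+0.001453 E, -0.001280 N).
Azimuth = atan2(+0.001453, -0.001280) = 131.4° ≈ 131°.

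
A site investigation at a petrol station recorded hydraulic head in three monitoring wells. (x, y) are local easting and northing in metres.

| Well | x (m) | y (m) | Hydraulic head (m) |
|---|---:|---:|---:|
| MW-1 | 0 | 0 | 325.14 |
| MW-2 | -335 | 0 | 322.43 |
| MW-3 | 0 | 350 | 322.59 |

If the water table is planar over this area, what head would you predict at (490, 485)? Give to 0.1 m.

∂h/∂x = (322.43 − 325.14) / (-335 − 0) = +0.008090
∂h/∂y = (322.59 − 325.14) / (350 − 0) = -0.007286
h(490, 485) = 325.14 + (+0.008090)·(490) + (-0.007286)·(485) = 325.14 +3.964 -3.534 = 325.570 m.

325.6 m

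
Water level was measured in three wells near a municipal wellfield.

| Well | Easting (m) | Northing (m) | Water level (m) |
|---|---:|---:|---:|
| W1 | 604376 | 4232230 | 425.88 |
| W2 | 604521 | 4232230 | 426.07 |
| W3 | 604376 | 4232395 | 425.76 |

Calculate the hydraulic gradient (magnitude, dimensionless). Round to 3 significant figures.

0.00150

∂h/∂x = (426.07 − 425.88) / (604521 − 604376) = +0.001310
∂h/∂y = (425.76 − 425.88) / (4232395 − 4232230) = -0.0007273
|∇h| = √(0.001310² + -0.0007273²) = 0.001498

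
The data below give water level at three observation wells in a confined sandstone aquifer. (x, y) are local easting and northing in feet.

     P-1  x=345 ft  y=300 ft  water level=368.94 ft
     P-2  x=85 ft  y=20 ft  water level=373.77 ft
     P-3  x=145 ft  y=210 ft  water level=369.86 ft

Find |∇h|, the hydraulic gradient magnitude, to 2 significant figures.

Taking P-1 as reference: P-2−P-1 = (-260, -280, +4.83); P-3−P-1 = (-200, -90, +0.92).
Determinant of the coordinate differences = (-260)·(-90) − (-200)·(-280) = -32600.
∂h/∂x = [(+4.83)·(-90) − (+0.92)·(-280)] / -32600 = +0.005433
∂h/∂y = [(-260)·(+0.92) − (-200)·(+4.83)] / -32600 = -0.02229
|∇h| = √(0.005433² + -0.02229²) = 0.02294

0.023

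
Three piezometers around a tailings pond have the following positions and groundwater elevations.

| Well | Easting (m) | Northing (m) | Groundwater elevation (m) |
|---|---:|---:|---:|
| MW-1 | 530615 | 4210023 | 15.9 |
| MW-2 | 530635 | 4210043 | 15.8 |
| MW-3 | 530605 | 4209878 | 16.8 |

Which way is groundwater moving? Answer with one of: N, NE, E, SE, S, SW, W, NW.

Taking MW-1 as reference: MW-2−MW-1 = (20, 20, -0.1); MW-3−MW-1 = (-10, -145, +0.9).
Determinant of the coordinate differences = 20·(-145) − (-10)·20 = -2700.
∂h/∂x = [(-0.1)·(-145) − (+0.9)·20] / -2700 = +0.001296
∂h/∂y = [20·(+0.9) − (-10)·(-0.1)] / -2700 = -0.006296
Flow = −∇h = (-0.001296 east, +0.006296 north), which points north.

N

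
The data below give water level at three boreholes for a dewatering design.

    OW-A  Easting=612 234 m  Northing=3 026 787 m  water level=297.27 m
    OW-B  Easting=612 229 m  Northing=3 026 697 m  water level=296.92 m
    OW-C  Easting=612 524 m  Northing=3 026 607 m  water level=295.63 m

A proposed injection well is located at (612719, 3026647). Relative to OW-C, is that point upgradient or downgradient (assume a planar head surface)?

downgradient

Three-point gradient (reference OW-A): Δ to OW-B = (-5, -90, -0.35), Δ to OW-C = (290, -180, -1.64).
∂h/∂x = -0.003133, ∂h/∂y = +0.004063 (det = 27000).
Head at (612719, 3026647) = 297.27 + (-0.003133)·(485) + (+0.004063)·(-140) = 295.18 m.
That is lower than the 295.63 m at OW-C, so the point is downgradient.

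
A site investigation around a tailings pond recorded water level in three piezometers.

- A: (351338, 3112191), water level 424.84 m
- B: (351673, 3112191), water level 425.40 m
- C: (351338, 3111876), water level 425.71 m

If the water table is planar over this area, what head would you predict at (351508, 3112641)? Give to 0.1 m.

∂h/∂x = (425.40 − 424.84) / (351673 − 351338) = +0.001672
∂h/∂y = (425.71 − 424.84) / (3111876 − 3112191) = -0.002762
h(351508, 3112641) = 424.84 + (+0.001672)·(170) + (-0.002762)·(450) = 424.84 +0.284 -1.243 = 423.881 m.

423.9 m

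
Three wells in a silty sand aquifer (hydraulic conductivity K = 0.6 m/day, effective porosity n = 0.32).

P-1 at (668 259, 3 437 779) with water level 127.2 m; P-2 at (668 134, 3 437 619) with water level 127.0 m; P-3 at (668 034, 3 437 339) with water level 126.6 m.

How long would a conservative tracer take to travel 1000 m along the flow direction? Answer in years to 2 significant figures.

With h = a·x + b·y + c and P-1 as origin, the differences give:
  (-125)·a + (-160)·b = -0.2
  (-225)·a + (-440)·b = -0.6
Eliminate b (×(-440) and ×(-160), subtract): 19000·a = -8.00 → a = ∂h/∂x = -0.0004211
Back-substitute: b = ∂h/∂y = +0.001579.
|∇h| = √(-0.0004211² + 0.001579²) = 0.001634
Seepage velocity v = K·i/n = 0.6 × 0.001634 / 0.32 = 0.003064 m/day.
t = 1000 / 0.003064 = 3.264e+05 days = 894 years.

890 years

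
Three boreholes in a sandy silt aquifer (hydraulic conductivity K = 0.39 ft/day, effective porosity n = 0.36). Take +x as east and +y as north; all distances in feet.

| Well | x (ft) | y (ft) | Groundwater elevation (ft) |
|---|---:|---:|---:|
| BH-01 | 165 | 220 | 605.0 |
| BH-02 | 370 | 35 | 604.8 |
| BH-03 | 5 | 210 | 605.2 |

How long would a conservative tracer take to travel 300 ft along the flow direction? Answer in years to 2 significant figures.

Differences from BH-01: to BH-02 (Δx, Δy, Δh) = (205, -185, -0.2); to BH-03 = (-160, -10, +0.2).
Solve a·Δx + b·Δy = Δh: det = 205·(-10) − (-160)·(-185) = -31650.
∂h/∂x = [(-0.2)·(-10) − (+0.2)·(-185)] / -31650 = -0.001232
∂h/∂y = [205·(+0.2) − (-160)·(-0.2)] / -31650 = -0.0002844
|∇h| = √(-0.001232² + -0.0002844²) = 0.001264
Seepage velocity v = K·i/n = 0.39 × 0.001264 / 0.36 = 0.001369 ft/day.
t = 300 / 0.001369 = 2.191e+05 days = 600 years.

600 years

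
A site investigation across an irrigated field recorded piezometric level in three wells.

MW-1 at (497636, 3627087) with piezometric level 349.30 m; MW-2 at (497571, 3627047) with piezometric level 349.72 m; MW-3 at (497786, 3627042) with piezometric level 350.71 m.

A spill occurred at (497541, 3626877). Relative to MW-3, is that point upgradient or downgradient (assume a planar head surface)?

upgradient

Differences from MW-1: to MW-2 (Δx, Δy, Δh) = (-65, -40, +0.42); to MW-3 = (150, -45, +1.41).
Determinant of the coordinate differences = (-65)·(-45) − 150·(-40) = 8925.
∂h/∂x = [(+0.42)·(-45) − (+1.41)·(-40)] / 8925 = +0.004202
∂h/∂y = [(-65)·(+1.41) − 150·(+0.42)] / 8925 = -0.01733
Head at (497541, 3626877) = 349.30 + (+0.004202)·(-95) + (-0.01733)·(-210) = 352.54 m.
That is higher than the 350.71 m at MW-3, so the point is upgradient.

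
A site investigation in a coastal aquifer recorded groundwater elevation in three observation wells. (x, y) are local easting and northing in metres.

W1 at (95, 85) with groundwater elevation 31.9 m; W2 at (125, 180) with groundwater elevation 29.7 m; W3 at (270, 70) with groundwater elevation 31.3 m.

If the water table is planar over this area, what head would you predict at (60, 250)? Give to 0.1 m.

28.5 m

With h = a·x + b·y + c and W1 as origin, the differences give:
  30·a + 95·b = -2.2
  175·a + (-15)·b = -0.6
Eliminate b (×(-15) and ×95, subtract): -17075·a = 90.00 → a = ∂h/∂x = -0.005271
Back-substitute: b = ∂h/∂y = -0.02149.
h(60, 250) = 31.9 + (-0.005271)·(-35) + (-0.02149)·(165) = 31.9 +0.184 -3.546 = 28.538 m.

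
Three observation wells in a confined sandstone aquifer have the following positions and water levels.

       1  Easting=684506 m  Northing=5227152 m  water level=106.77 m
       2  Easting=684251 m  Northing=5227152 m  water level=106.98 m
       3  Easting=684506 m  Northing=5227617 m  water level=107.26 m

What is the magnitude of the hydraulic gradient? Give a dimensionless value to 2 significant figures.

∂h/∂x = (106.98 − 106.77) / (684251 − 684506) = -0.0008235
∂h/∂y = (107.26 − 106.77) / (5227617 − 5227152) = +0.001054
|∇h| = √(-0.0008235² + 0.001054²) = 0.001338

0.0013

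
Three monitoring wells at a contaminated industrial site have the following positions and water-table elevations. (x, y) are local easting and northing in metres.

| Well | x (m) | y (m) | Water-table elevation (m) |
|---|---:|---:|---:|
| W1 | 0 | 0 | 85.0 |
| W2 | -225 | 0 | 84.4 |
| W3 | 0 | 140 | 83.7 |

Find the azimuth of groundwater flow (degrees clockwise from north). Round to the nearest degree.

∂h/∂x = (84.4 − 85.0) / (-225 − 0) = +0.002667
∂h/∂y = (83.7 − 85.0) / (140 − 0) = -0.009286
Flow direction (−∇h) has components (-0.002667 E, +0.009286 N).
Azimuth = atan2(E, N) = atan2(-0.002667, +0.009286) = 344.0° ≈ 344°.

344°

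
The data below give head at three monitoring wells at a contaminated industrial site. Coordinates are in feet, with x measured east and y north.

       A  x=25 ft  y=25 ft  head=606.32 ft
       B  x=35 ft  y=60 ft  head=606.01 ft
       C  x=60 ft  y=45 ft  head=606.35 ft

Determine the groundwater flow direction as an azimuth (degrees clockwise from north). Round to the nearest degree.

Taking A as reference: B−A = (10, 35, -0.31); C−A = (35, 20, +0.03).
Solve a·Δx + b·Δy = Δh: det = 10·20 − 35·35 = -1025.
∂h/∂x = [(-0.31)·20 − (+0.03)·35] / -1025 = +0.007073
∂h/∂y = [10·(+0.03) − 35·(-0.31)] / -1025 = -0.01088
Flow direction (−∇h) has components (-0.007073 E, +0.01088 N).
Azimuth = atan2(E, N) = atan2(-0.007073, +0.01088) = 327.0° ≈ 327°.

327°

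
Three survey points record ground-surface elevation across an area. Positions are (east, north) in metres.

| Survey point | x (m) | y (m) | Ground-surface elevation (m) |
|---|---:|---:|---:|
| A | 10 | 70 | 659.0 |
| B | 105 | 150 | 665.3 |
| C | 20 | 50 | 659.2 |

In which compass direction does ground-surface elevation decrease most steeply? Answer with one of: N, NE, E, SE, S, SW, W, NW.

W

Taking A as reference: B−A = (95, 80, +6.3); C−A = (10, -20, +0.2).
Determinant of the coordinate differences = 95·(-20) − 10·80 = -2700.
∂z/∂x = [(+6.3)·(-20) − (+0.2)·80] / -2700 = +0.05259
∂z/∂y = [95·(+0.2) − 10·(+6.3)] / -2700 = +0.01630
Steepest decrease is along −∇f = (-0.05259 E, -0.01630 N) → west.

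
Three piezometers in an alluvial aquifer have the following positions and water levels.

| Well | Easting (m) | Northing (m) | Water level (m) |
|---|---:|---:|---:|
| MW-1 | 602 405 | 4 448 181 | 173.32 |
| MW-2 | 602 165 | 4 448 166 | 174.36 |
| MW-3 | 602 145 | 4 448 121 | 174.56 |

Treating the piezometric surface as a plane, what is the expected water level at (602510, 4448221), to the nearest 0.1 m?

172.8 m

With h = a·x + b·y + c and MW-1 as origin, the differences give:
  (-240)·a + (-15)·b = +1.04
  (-260)·a + (-60)·b = +1.24
Eliminate b (×(-60) and ×(-15), subtract): 10500·a = -43.800 → a = ∂h/∂x = -0.004171
Back-substitute: b = ∂h/∂y = -0.002590.
h(602510, 4448221) = 173.32 + (-0.004171)·(105) + (-0.002590)·(40) = 173.32 -0.438 -0.104 = 172.778 m.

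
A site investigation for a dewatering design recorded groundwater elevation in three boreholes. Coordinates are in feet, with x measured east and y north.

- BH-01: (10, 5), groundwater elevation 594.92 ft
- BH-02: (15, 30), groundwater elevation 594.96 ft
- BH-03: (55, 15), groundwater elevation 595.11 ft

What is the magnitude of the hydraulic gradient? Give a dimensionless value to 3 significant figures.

Taking BH-01 as reference: BH-02−BH-01 = (5, 25, +0.04); BH-03−BH-01 = (45, 10, +0.19).
Solve a·Δx + b·Δy = Δh: det = 5·10 − 45·25 = -1075.
∂h/∂x = [(+0.04)·10 − (+0.19)·25] / -1075 = +0.004047
∂h/∂y = [5·(+0.19) − 45·(+0.04)] / -1075 = +0.0007907
|∇h| = √(0.004047² + 0.0007907²) = 0.004124

0.00412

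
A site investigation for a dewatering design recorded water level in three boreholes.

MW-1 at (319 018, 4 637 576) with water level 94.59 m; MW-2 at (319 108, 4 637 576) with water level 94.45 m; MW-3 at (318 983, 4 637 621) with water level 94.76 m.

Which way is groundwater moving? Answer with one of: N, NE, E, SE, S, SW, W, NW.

SE

Differences from MW-1: to MW-2 (Δx, Δy, Δh) = (90, 0, -0.14); to MW-3 = (-35, 45, +0.17).
Solve a·Δx + b·Δy = Δh: det = 90·45 − (-35)·0 = 4050.
∂h/∂x = [(-0.14)·45 − (+0.17)·0] / 4050 = -0.001556
∂h/∂y = [90·(+0.17) − (-35)·(-0.14)] / 4050 = +0.002568
Flow = −∇h = (+0.001556 east, -0.002568 north), which points southeast.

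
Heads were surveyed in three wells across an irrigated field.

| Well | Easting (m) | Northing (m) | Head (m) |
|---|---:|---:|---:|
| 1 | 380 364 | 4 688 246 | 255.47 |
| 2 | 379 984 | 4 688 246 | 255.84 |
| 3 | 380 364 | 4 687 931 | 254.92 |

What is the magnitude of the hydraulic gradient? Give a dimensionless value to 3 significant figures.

0.00200

∂h/∂x = (255.84 − 255.47) / (379984 − 380364) = -0.0009737
∂h/∂y = (254.92 − 255.47) / (4687931 − 4688246) = +0.001746
|∇h| = √(-0.0009737² + 0.001746²) = 0.001999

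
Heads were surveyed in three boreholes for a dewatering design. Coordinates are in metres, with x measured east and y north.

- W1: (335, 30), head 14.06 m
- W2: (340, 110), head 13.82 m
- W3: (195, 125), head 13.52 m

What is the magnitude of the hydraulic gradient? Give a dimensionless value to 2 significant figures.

With h = a·x + b·y + c and W1 as origin, the differences give:
  5·a + 80·b = -0.24
  (-140)·a + 95·b = -0.54
Eliminate b (×95 and ×80, subtract): 11675·a = 20.400 → a = ∂h/∂x = +0.001747
Back-substitute: b = ∂h/∂y = -0.003109.
|∇h| = √(0.001747² + -0.003109²) = 0.003566

0.0036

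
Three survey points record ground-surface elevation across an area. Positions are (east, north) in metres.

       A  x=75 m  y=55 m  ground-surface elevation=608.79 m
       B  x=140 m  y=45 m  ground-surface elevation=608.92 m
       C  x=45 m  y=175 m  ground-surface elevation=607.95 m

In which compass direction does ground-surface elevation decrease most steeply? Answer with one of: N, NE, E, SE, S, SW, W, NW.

Differences from A: to B (Δx, Δy, Δh) = (65, -10, +0.13); to C = (-30, 120, -0.84).
Determinant of the coordinate differences = 65·120 − (-30)·(-10) = 7500.
∂z/∂x = [(+0.13)·120 − (-0.84)·(-10)] / 7500 = +0.0009600
∂z/∂y = [65·(-0.84) − (-30)·(+0.13)] / 7500 = -0.006760
Steepest decrease is along −∇f = (-0.0009600 E, +0.006760 N) → north.

N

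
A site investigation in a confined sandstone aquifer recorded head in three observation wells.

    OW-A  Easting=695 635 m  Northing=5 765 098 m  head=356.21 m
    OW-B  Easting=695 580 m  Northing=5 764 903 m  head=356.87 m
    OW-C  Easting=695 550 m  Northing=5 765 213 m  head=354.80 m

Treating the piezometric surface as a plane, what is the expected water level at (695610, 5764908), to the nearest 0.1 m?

Taking OW-A as reference: OW-B−OW-A = (-55, -195, +0.66); OW-C−OW-A = (-85, 115, -1.41).
Determinant of the coordinate differences = (-55)·115 − (-85)·(-195) = -22900.
∂h/∂x = [(+0.66)·115 − (-1.41)·(-195)] / -22900 = +0.008692
∂h/∂y = [(-55)·(-1.41) − (-85)·(+0.66)] / -22900 = -0.005836
h(695610, 5764908) = 356.21 + (+0.008692)·(-25) + (-0.005836)·(-190) = 356.21 -0.217 +1.109 = 357.102 m.

357.1 m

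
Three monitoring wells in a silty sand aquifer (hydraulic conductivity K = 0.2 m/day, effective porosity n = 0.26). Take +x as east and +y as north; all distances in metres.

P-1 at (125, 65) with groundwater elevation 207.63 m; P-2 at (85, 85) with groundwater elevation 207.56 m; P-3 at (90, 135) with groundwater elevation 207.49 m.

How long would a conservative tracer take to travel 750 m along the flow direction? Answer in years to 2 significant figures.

1500 years

Differences from P-1: to P-2 (Δx, Δy, Δh) = (-40, 20, -0.07); to P-3 = (-35, 70, -0.14).
Solve a·Δx + b·Δy = Δh: det = (-40)·70 − (-35)·20 = -2100.
∂h/∂x = [(-0.07)·70 − (-0.14)·20] / -2100 = +0.0010000
∂h/∂y = [(-40)·(-0.14) − (-35)·(-0.07)] / -2100 = -0.001500
|∇h| = √(0.0010000² + -0.001500²) = 0.001803
Seepage velocity v = K·i/n = 0.2 × 0.001803 / 0.26 = 0.001387 m/day.
t = 750 / 0.001387 = 5.407e+05 days = 1.48e+03 years.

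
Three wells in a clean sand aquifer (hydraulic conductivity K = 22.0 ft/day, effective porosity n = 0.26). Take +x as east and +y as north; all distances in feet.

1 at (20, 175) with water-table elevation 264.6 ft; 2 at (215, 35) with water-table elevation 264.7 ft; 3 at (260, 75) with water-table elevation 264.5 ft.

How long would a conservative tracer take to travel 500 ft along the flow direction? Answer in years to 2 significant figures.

4.6 years

Taking 1 as reference: 2−1 = (195, -140, +0.1); 3−1 = (240, -100, -0.1).
Solve a·Δx + b·Δy = Δh: det = 195·(-100) − 240·(-140) = 14100.
∂h/∂x = [(+0.1)·(-100) − (-0.1)·(-140)] / 14100 = -0.001702
∂h/∂y = [195·(-0.1) − 240·(+0.1)] / 14100 = -0.003085
|∇h| = √(-0.001702² + -0.003085²) = 0.003523
Seepage velocity v = K·i/n = 22.0 × 0.003523 / 0.26 = 0.2981 ft/day.
t = 500 / 0.2981 = 1677 days = 4.59 years.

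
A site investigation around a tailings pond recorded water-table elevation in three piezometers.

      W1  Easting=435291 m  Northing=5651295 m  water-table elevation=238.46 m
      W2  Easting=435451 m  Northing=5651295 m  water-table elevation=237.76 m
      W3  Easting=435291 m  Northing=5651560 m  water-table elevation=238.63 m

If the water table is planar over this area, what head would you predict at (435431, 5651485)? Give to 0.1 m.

∂h/∂x = (237.76 − 238.46) / (435451 − 435291) = -0.004375
∂h/∂y = (238.63 − 238.46) / (5651560 − 5651295) = +0.0006415
h(435431, 5651485) = 238.46 + (-0.004375)·(140) + (+0.0006415)·(190) = 238.46 -0.613 +0.122 = 237.969 m.

238.0 m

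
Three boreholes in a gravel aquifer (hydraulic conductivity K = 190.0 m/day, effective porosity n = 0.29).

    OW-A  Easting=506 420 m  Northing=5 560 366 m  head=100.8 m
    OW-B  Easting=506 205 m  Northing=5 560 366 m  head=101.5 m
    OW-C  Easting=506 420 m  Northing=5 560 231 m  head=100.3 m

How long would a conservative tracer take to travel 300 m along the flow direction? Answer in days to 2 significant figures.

93 days

∂h/∂x = (101.5 − 100.8) / (506205 − 506420) = -0.003256
∂h/∂y = (100.3 − 100.8) / (5560231 − 5560366) = +0.003704
|∇h| = √(-0.003256² + 0.003704²) = 0.004932
Seepage velocity v = K·i/n = 190.0 × 0.004932 / 0.29 = 3.231 m/day.
t = 300 / 3.231 = 92.85 days.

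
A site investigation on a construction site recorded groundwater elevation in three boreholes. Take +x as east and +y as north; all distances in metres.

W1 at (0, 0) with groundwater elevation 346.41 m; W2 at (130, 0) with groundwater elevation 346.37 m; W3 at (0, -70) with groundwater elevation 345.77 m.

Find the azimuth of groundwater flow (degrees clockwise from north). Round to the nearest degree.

∂h/∂x = (346.37 − 346.41) / (130 − 0) = -0.0003077
∂h/∂y = (345.77 − 346.41) / (-70 − 0) = +0.009143
Flow direction (−∇h) has components (+0.0003077 E, -0.009143 N).
Azimuth = atan2(E, N) = atan2(+0.0003077, -0.009143) = 178.1° ≈ 178°.

178°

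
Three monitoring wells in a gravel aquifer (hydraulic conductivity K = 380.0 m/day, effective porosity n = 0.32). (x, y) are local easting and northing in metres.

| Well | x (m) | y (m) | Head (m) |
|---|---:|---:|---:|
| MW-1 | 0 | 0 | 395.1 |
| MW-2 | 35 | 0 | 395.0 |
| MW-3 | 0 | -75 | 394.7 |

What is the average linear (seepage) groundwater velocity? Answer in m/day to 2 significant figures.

∂h/∂x = (395.0 − 395.1) / (35 − 0) = -0.002857
∂h/∂y = (394.7 − 395.1) / (-75 − 0) = +0.005333
|∇h| = √(-0.002857² + 0.005333²) = 0.00605
Seepage velocity v = K·i/n = 380.0 × 0.00605 / 0.32 = 7.184 m/day.

7.2 m/day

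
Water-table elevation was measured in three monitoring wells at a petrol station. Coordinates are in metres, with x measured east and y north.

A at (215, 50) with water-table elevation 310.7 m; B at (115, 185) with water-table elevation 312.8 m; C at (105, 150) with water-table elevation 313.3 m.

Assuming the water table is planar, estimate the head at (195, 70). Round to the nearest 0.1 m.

Taking A as reference: B−A = (-100, 135, +2.1); C−A = (-110, 100, +2.6).
Solve a·Δx + b·Δy = Δh: det = (-100)·100 − (-110)·135 = 4850.
∂h/∂x = [(+2.1)·100 − (+2.6)·135] / 4850 = -0.02907
∂h/∂y = [(-100)·(+2.6) − (-110)·(+2.1)] / 4850 = -0.005979
h(195, 70) = 310.7 + (-0.02907)·(-20) + (-0.005979)·(20) = 310.7 +0.581 -0.120 = 311.162 m.

311.2 m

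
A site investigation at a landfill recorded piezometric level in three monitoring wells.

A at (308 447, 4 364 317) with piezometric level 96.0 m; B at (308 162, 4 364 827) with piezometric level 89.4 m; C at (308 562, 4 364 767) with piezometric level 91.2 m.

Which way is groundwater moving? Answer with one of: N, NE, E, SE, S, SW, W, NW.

Differences from A: to B (Δx, Δy, Δh) = (-285, 510, -6.6); to C = (115, 450, -4.8).
Determinant of the coordinate differences = (-285)·450 − 115·510 = -186900.
∂h/∂x = [(-6.6)·450 − (-4.8)·510] / -186900 = +0.002793
∂h/∂y = [(-285)·(-4.8) − 115·(-6.6)] / -186900 = -0.01138
Flow = −∇h = (-0.002793 east, +0.01138 north), which points north.

N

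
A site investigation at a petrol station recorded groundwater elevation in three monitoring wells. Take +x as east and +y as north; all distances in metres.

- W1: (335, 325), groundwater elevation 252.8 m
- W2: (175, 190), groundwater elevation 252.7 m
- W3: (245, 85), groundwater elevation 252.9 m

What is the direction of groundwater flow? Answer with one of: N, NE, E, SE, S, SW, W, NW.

NW

With h = a·x + b·y + c and W1 as origin, the differences give:
  (-160)·a + (-135)·b = -0.1
  (-90)·a + (-240)·b = +0.1
Eliminate b (×(-240) and ×(-135), subtract): 26250·a = 37.50 → a = ∂h/∂x = +0.001429
Back-substitute: b = ∂h/∂y = -0.0009524.
Flow = −∇h = (-0.001429 east, +0.0009524 north), which points northwest.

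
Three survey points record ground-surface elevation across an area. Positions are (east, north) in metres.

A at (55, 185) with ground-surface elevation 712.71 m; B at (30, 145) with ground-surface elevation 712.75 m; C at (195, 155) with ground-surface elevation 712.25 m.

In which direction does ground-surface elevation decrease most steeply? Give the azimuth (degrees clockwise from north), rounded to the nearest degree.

Taking A as reference: B−A = (-25, -40, +0.04); C−A = (140, -30, -0.46).
Solve a·Δx + b·Δy = Δz: det = (-25)·(-30) − 140·(-40) = 6350.
∂z/∂x = [(+0.04)·(-30) − (-0.46)·(-40)] / 6350 = -0.003087
∂z/∂y = [(-25)·(-0.46) − 140·(+0.04)] / 6350 = +0.0009291
Steepest decrease is along −∇f: components (+0.003087 E, -0.0009291 N).
Azimuth = atan2(+0.003087, -0.0009291) = 106.8° ≈ 107°.

107°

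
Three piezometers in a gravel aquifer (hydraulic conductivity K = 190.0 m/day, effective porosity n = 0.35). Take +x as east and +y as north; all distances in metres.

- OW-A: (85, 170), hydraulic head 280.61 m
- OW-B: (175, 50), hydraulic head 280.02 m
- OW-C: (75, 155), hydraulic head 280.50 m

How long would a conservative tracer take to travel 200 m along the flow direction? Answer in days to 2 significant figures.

Three-point gradient (reference OW-A): Δ to OW-B = (90, -120, -0.59), Δ to OW-C = (-10, -15, -0.11).
∂h/∂x = +0.001706, ∂h/∂y = +0.006196 (det = -2550).
|∇h| = √(0.001706² + 0.006196²) = 0.006427
Seepage velocity v = K·i/n = 190.0 × 0.006427 / 0.35 = 3.489 m/day.
t = 200 / 3.489 = 57.32 days.

57 days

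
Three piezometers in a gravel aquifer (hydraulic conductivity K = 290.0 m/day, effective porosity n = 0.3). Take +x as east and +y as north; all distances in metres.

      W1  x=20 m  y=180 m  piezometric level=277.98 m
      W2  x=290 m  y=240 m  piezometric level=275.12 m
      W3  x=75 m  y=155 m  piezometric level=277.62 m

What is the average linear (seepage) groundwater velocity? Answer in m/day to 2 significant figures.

Taking W1 as reference: W2−W1 = (270, 60, -2.86); W3−W1 = (55, -25, -0.36).
Determinant of the coordinate differences = 270·(-25) − 55·60 = -10050.
∂h/∂x = [(-2.86)·(-25) − (-0.36)·60] / -10050 = -0.009264
∂h/∂y = [270·(-0.36) − 55·(-2.86)] / -10050 = -0.005980
|∇h| = √(-0.009264² + -0.005980²) = 0.01103
Seepage velocity v = K·i/n = 290.0 × 0.01103 / 0.3 = 10.66 m/day.

11 m/day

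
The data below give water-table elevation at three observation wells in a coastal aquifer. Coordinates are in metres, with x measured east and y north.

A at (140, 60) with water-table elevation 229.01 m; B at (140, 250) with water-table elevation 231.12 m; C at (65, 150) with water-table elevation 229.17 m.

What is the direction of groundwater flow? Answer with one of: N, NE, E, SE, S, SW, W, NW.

With h = a·x + b·y + c and A as origin, the differences give:
  0·a + 190·b = +2.11
  (-75)·a + 90·b = +0.16
Eliminate b (×90 and ×190, subtract): 14250·a = 159.500 → a = ∂h/∂x = +0.01119
Back-substitute: b = ∂h/∂y = +0.01111.
Flow = −∇h = (-0.01119 east, -0.01111 north), which points southwest.

SW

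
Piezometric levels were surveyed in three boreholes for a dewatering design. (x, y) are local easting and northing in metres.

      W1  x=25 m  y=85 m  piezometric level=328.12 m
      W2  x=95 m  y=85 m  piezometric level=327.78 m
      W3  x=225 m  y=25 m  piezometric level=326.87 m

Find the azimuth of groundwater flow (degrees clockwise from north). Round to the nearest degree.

Taking W1 as reference: W2−W1 = (70, 0, -0.34); W3−W1 = (200, -60, -1.25).
Determinant of the coordinate differences = 70·(-60) − 200·0 = -4200.
∂h/∂x = [(-0.34)·(-60) − (-1.25)·0] / -4200 = -0.004857
∂h/∂y = [70·(-1.25) − 200·(-0.34)] / -4200 = +0.004643
Flow direction (−∇h) has components (+0.004857 E, -0.004643 N).
Azimuth = atan2(E, N) = atan2(+0.004857, -0.004643) = 133.7° ≈ 134°.

134°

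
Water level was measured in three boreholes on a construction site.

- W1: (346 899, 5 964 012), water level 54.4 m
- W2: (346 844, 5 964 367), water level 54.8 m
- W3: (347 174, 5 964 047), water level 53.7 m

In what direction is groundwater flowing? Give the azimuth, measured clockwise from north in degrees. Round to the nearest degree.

105°

Differences from W1: to W2 (Δx, Δy, Δh) = (-55, 355, +0.4); to W3 = (275, 35, -0.7).
Solve a·Δx + b·Δy = Δh: det = (-55)·35 − 275·355 = -99550.
∂h/∂x = [(+0.4)·35 − (-0.7)·355] / -99550 = -0.002637
∂h/∂y = [(-55)·(-0.7) − 275·(+0.4)] / -99550 = +0.0007182
Flow direction (−∇h) has components (+0.002637 E, -0.0007182 N).
Azimuth = atan2(E, N) = atan2(+0.002637, -0.0007182) = 105.2° ≈ 105°.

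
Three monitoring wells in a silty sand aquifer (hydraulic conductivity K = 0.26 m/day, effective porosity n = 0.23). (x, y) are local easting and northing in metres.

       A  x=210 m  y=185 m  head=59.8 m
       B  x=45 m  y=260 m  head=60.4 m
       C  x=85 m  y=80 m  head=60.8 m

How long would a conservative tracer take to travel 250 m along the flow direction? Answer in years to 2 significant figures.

98 years

Differences from A: to B (Δx, Δy, Δh) = (-165, 75, +0.6); to C = (-125, -105, +1.0).
Determinant of the coordinate differences = (-165)·(-105) − (-125)·75 = 26700.
∂h/∂x = [(+0.6)·(-105) − (+1.0)·75] / 26700 = -0.005169
∂h/∂y = [(-165)·(+1.0) − (-125)·(+0.6)] / 26700 = -0.003371
|∇h| = √(-0.005169² + -0.003371²) = 0.006171
Seepage velocity v = K·i/n = 0.26 × 0.006171 / 0.23 = 0.006976 m/day.
t = 250 / 0.006976 = 3.584e+04 days = 98.1 years.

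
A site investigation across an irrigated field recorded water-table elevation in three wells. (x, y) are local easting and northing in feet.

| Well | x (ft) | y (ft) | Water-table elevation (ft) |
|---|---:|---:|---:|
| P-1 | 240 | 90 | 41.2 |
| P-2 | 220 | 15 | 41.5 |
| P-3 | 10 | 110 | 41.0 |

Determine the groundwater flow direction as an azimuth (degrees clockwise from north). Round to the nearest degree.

353°

Differences from P-1: to P-2 (Δx, Δy, Δh) = (-20, -75, +0.3); to P-3 = (-230, 20, -0.2).
Determinant of the coordinate differences = (-20)·20 − (-230)·(-75) = -17650.
∂h/∂x = [(+0.3)·20 − (-0.2)·(-75)] / -17650 = +0.0005099
∂h/∂y = [(-20)·(-0.2) − (-230)·(+0.3)] / -17650 = -0.004136
Flow direction (−∇h) has components (-0.0005099 E, +0.004136 N).
Azimuth = atan2(E, N) = atan2(-0.0005099, +0.004136) = 353.0° ≈ 353°.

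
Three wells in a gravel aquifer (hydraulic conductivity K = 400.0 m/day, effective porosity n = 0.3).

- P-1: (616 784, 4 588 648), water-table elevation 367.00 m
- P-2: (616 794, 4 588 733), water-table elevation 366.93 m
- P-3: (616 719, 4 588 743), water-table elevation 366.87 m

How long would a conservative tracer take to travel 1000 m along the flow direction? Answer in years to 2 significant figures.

1.8 years

Taking P-1 as reference: P-2−P-1 = (10, 85, -0.07); P-3−P-1 = (-65, 95, -0.13).
Determinant of the coordinate differences = 10·95 − (-65)·85 = 6475.
∂h/∂x = [(-0.07)·95 − (-0.13)·85] / 6475 = +0.0006795
∂h/∂y = [10·(-0.13) − (-65)·(-0.07)] / 6475 = -0.0009035
|∇h| = √(0.0006795² + -0.0009035²) = 0.001131
Seepage velocity v = K·i/n = 400.0 × 0.001131 / 0.3 = 1.508 m/day.
t = 1000 / 1.508 = 663.1 days = 1.82 years.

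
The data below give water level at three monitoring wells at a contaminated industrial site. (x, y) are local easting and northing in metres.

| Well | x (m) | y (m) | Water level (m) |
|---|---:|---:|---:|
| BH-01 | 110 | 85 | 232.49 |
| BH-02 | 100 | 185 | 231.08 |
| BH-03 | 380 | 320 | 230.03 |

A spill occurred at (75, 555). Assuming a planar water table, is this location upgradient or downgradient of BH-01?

downgradient

With h = a·x + b·y + c and BH-01 as origin, the differences give:
  (-10)·a + 100·b = -1.41
  270·a + 235·b = -2.46
Eliminate b (×235 and ×100, subtract): -29350·a = -85.350 → a = ∂h/∂x = +0.002908
Back-substitute: b = ∂h/∂y = -0.01381.
Head at (75, 555) = 232.49 + (+0.002908)·(-35) + (-0.01381)·(470) = 225.90 m.
That is lower than the 232.49 m at BH-01, so the point is downgradient.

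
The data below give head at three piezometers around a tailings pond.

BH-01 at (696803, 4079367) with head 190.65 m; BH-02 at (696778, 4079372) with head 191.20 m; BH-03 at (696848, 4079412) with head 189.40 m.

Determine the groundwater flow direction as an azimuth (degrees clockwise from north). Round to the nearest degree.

With h = a·x + b·y + c and BH-01 as origin, the differences give:
  (-25)·a + 5·b = +0.55
  45·a + 45·b = -1.25
Eliminate b (×45 and ×5, subtract): -1350·a = 31.000 → a = ∂h/∂x = -0.02296
Back-substitute: b = ∂h/∂y = -0.004815.
Flow direction (−∇h) has components (+0.02296 E, +0.004815 N).
Azimuth = atan2(E, N) = atan2(+0.02296, +0.004815) = 78.2° ≈ 078°.

078°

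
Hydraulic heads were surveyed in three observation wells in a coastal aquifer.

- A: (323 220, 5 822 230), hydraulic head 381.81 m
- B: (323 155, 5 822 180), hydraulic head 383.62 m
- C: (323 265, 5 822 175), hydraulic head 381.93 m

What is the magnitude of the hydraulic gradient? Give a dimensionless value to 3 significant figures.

With h = a·x + b·y + c and A as origin, the differences give:
  (-65)·a + (-50)·b = +1.81
  45·a + (-55)·b = +0.12
Eliminate b (×(-55) and ×(-50), subtract): 5825·a = -93.550 → a = ∂h/∂x = -0.01606
Back-substitute: b = ∂h/∂y = -0.01532.
|∇h| = √(-0.01606² + -0.01532²) = 0.0222

0.0222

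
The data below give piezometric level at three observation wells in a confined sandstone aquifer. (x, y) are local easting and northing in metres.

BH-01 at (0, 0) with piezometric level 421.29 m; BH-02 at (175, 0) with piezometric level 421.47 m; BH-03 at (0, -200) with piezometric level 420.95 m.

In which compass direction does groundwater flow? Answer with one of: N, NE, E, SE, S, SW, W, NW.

∂h/∂x = (421.47 − 421.29) / (175 − 0) = +0.001029
∂h/∂y = (420.95 − 421.29) / (-200 − 0) = +0.001700
Flow = −∇h = (-0.001029 east, -0.001700 north), which points southwest.

SW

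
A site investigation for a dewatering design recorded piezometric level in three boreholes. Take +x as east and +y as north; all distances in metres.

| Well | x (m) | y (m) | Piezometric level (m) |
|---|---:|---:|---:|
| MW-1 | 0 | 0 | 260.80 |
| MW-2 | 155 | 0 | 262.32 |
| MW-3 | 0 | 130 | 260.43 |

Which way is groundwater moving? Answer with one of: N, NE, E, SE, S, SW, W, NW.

W

∂h/∂x = (262.32 − 260.80) / (155 − 0) = +0.009806
∂h/∂y = (260.43 − 260.80) / (130 − 0) = -0.002846
Flow = −∇h = (-0.009806 east, +0.002846 north), which points west.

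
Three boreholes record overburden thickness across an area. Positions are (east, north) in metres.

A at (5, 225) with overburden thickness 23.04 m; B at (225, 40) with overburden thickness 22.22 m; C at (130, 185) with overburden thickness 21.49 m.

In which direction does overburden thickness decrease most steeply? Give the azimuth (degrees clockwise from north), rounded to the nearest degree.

With d = a·x + b·y + c and A as origin, the differences give:
  220·a + (-185)·b = -0.82
  125·a + (-40)·b = -1.55
Eliminate b (×(-40) and ×(-185), subtract): 14325·a = -253.950 → a = ∂d/∂x = -0.01773
Back-substitute: b = ∂d/∂y = -0.01665.
Steepest decrease is along −∇f: components (+0.01773 E, +0.01665 N).
Azimuth = atan2(+0.01773, +0.01665) = 46.8° ≈ 047°.

047°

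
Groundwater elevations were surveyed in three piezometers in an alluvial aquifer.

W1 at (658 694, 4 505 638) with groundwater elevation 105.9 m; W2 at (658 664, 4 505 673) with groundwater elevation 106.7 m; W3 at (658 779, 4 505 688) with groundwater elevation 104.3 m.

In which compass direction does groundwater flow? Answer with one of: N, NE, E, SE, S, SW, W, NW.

Taking W1 as reference: W2−W1 = (-30, 35, +0.8); W3−W1 = (85, 50, -1.6).
Determinant of the coordinate differences = (-30)·50 − 85·35 = -4475.
∂h/∂x = [(+0.8)·50 − (-1.6)·35] / -4475 = -0.02145
∂h/∂y = [(-30)·(-1.6) − 85·(+0.8)] / -4475 = +0.004469
Flow = −∇h = (+0.02145 east, -0.004469 north), which points east.

E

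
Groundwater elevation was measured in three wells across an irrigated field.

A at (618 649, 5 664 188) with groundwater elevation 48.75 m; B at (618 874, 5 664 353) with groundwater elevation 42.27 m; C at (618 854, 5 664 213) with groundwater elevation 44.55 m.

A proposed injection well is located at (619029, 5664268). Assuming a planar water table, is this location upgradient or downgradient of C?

downgradient

With h = a·x + b·y + c and A as origin, the differences give:
  225·a + 165·b = -6.48
  205·a + 25·b = -4.20
Eliminate b (×25 and ×165, subtract): -28200·a = 531.000 → a = ∂h/∂x = -0.01883
Back-substitute: b = ∂h/∂y = -0.01360.
Head at (619029, 5664268) = 48.75 + (-0.01883)·(380) + (-0.01360)·(80) = 40.51 m.
That is lower than the 44.55 m at C, so the point is downgradient.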